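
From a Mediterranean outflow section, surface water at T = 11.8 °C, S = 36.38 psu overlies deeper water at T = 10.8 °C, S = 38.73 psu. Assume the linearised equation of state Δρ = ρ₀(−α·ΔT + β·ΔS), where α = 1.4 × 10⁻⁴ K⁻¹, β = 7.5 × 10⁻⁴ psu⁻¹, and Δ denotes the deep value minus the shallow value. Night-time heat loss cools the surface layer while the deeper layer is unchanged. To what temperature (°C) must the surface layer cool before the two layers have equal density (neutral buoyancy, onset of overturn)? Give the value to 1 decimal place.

-1.8 °C

Neutral buoyancy requires Δρ = 0, i.e. −α(T_deep − T_surf′) + β(S_deep − S_surf) = 0.
T_surf′ = T_deep − (β/α)·ΔS = 10.8 − (7.5 × 10⁻⁴/1.4 × 10⁻⁴)·(+2.35) = -1.789 °C.
Cooling required: 11.8 − (-1.789) = 13.589 °C.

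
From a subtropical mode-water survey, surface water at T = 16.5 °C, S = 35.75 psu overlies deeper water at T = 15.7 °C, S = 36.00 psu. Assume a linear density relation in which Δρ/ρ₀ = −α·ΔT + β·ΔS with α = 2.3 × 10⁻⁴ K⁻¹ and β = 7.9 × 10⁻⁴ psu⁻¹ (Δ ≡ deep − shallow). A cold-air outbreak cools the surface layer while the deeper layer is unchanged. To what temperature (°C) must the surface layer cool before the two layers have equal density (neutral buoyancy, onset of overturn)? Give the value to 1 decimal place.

14.8 °C

Neutral buoyancy requires Δρ = 0, i.e. −α(T_deep − T_surf′) + β(S_deep − S_surf) = 0.
T_surf′ = T_deep − (β/α)·ΔS = 15.7 − (7.9 × 10⁻⁴/2.3 × 10⁻⁴)·(+0.25) = 14.841 °C.
Cooling required: 16.5 − (14.841) = 1.659 °C.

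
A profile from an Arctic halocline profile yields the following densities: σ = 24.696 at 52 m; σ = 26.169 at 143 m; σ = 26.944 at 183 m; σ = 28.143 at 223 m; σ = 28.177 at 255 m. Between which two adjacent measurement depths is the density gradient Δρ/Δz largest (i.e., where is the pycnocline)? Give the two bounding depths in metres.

183–223 m

Compute the density gradient over each adjacent pair:
  52–143 m: Δρ/Δz = 1.473/91 = 0.016 kg m⁻⁴
  143–183 m: Δρ/Δz = 0.775/40 = 0.019 kg m⁻⁴
  183–223 m: Δρ/Δz = 1.199/40 = 0.030 kg m⁻⁴
  223–255 m: Δρ/Δz = 0.034/32 = 1.1 × 10⁻³ kg m⁻⁴
The largest gradient is in the 183–223 m interval — the pycnocline.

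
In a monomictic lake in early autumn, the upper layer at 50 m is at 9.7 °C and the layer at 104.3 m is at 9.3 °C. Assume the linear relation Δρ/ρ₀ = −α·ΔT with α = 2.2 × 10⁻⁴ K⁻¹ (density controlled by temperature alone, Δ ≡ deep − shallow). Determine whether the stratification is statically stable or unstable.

stable

ΔT = 9.3 − 9.7 = -0.4 K, so Δρ/ρ₀ = −αΔT = 8.80 × 10⁻⁵.
Δρ/ρ₀ > 0, so Δρ > 0: deeper water is denser → statically stable.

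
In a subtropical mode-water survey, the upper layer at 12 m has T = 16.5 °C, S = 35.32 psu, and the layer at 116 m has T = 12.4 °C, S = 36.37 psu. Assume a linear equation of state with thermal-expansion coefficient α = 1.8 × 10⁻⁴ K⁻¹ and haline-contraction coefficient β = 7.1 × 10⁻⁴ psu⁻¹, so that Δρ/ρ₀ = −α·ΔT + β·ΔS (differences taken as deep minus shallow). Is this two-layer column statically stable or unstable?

stable

ΔT = 12.4 − 16.5 = -4.1 K and ΔS = 36.37 − 35.32 = +1.05 psu (deep − shallow).
−αΔT = 7.38 × 10⁻⁴; βΔS = 7.455 × 10⁻⁴; sum Δρ/ρ₀ = 1.4835 × 10⁻³.
Δρ/ρ₀ > 0, so Δρ > 0: deeper water is denser → statically stable.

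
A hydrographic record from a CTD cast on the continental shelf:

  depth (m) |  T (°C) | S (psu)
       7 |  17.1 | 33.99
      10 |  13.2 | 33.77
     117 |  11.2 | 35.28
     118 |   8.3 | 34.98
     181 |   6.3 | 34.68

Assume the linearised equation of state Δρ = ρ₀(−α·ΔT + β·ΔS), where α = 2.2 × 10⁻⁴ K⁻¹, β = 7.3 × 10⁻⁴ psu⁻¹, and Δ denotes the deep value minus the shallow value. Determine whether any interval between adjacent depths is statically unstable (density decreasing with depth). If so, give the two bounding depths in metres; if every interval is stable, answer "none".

none

Evaluate Δρ/ρ₀ = −αΔT + βΔS across each adjacent pair:
  7–10 m: −αΔT+βΔS = −(2.2 × 10⁻⁴)(-3.9)+(7.3 × 10⁻⁴)(-0.22) = 7.0 × 10⁻⁴ → stable
  10–117 m: −αΔT+βΔS = −(2.2 × 10⁻⁴)(-2.0)+(7.3 × 10⁻⁴)(+1.51) = 1.5 × 10⁻³ → stable
  117–118 m: −αΔT+βΔS = −(2.2 × 10⁻⁴)(-2.9)+(7.3 × 10⁻⁴)(-0.30) = 4.2 × 10⁻⁴ → stable
  118–181 m: −αΔT+βΔS = −(2.2 × 10⁻⁴)(-2.0)+(7.3 × 10⁻⁴)(-0.30) = 2.2 × 10⁻⁴ → stable
Every interval has Δρ > 0: the column is stably stratified throughout.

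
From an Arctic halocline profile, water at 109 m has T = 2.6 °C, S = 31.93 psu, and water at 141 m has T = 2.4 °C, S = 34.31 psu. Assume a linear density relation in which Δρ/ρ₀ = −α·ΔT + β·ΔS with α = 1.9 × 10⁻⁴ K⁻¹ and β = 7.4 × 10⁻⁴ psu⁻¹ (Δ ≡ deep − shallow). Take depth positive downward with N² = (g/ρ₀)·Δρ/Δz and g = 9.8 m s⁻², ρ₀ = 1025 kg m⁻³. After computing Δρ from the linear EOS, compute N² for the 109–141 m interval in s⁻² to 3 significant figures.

5.51 × 10⁻⁴ s⁻²

ΔT = -0.2 K, ΔS = +2.38 psu (deep − shallow).
Δρ/ρ₀ = −αΔT + βΔS = 3.80 × 10⁻⁵ + 1.7612 × 10⁻³ = 1.7992 × 10⁻³, so Δρ ≈ 1.844 kg m⁻³.
N² = (g/ρ₀)·Δρ/Δz = g·(Δρ/ρ₀)/Δz = 9.8 × 1.7992 × 10⁻³ / 32 = 5.5101 × 10⁻⁴ s⁻² ≈ 5.51 × 10⁻⁴ s⁻².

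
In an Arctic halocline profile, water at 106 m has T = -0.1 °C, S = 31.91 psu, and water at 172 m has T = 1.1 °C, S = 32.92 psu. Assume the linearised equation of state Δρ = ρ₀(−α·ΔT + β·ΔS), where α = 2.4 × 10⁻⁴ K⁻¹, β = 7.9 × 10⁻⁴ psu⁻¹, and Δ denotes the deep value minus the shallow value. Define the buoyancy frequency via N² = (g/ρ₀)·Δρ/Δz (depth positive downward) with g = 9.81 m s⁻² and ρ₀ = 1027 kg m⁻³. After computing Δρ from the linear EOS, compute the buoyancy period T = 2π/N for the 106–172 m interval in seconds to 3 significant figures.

ΔT = +1.2 K, ΔS = +1.01 psu (deep − shallow).
Δρ/ρ₀ = −αΔT + βΔS = -2.88 × 10⁻⁴ + 7.979 × 10⁻⁴ = 5.099 × 10⁻⁴, so Δρ ≈ 0.5237 kg m⁻³.
N² = (g/ρ₀)·Δρ/Δz = g·(Δρ/ρ₀)/Δz = 9.81 × 5.099 × 10⁻⁴ / 66 = 7.5790 × 10⁻⁵ s⁻².
N = √(7.5790 × 10⁻⁵) = 8.7057 × 10⁻³ rad s⁻¹ → T = 2π/N = 721.73 s ≈ 722 s.

722 s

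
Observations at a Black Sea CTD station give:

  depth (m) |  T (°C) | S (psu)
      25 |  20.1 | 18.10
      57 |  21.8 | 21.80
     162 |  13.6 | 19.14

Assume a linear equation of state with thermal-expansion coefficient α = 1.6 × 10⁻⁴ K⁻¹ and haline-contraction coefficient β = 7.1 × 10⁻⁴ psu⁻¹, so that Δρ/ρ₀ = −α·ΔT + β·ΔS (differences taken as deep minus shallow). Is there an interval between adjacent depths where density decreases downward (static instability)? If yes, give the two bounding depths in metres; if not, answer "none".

57–162 m

Evaluate Δρ/ρ₀ = −αΔT + βΔS across each adjacent pair:
  25–57 m: −αΔT+βΔS = −(1.6 × 10⁻⁴)(+1.7)+(7.1 × 10⁻⁴)(+3.70) = 2.4 × 10⁻³ → stable
  57–162 m: −αΔT+βΔS = −(1.6 × 10⁻⁴)(-8.2)+(7.1 × 10⁻⁴)(-2.66) = -5.8 × 10⁻⁴ → UNSTABLE
The 57–162 m interval has Δρ < 0: lighter water underlies denser water.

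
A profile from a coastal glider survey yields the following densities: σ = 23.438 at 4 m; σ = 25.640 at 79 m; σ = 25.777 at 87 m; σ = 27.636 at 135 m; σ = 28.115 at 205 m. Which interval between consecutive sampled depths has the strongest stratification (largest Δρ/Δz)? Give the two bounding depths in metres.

87–135 m

Compute the density gradient over each adjacent pair:
  4–79 m: Δρ/Δz = 2.202/75 = 0.029 kg m⁻⁴
  79–87 m: Δρ/Δz = 0.137/8 = 0.017 kg m⁻⁴
  87–135 m: Δρ/Δz = 1.859/48 = 0.039 kg m⁻⁴
  135–205 m: Δρ/Δz = 0.479/70 = 6.8 × 10⁻³ kg m⁻⁴
The largest gradient is in the 87–135 m interval — the pycnocline.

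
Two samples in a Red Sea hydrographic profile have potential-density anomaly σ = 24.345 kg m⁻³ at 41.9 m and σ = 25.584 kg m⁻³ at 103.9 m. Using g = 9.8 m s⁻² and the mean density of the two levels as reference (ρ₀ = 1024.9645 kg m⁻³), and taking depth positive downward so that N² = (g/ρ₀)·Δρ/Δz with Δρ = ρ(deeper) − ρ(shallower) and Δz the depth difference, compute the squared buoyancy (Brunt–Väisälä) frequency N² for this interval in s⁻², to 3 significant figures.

1.91 × 10⁻⁴ s⁻²

Δρ = 1025.584 − 1024.345 = 1.239 kg m⁻³ over Δz = 103.9 − 41.9 = 62 m.
N² = (9.8/1024.9645) × (1.239/62) = 1.9107 × 10⁻⁴ s⁻² ≈ 1.91 × 10⁻⁴ s⁻².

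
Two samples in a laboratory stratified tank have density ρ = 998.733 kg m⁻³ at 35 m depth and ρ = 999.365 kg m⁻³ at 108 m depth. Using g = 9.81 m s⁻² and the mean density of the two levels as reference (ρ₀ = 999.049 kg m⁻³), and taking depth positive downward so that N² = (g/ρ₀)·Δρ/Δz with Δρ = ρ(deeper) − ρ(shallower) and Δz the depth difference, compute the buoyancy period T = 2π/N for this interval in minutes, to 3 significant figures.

11.4 min

Δρ = 999.365 − 998.733 = 0.632 kg m⁻³ over Δz = 108 − 35 = 73 m.
N² = (9.81/999.049) × (0.632/73) = 8.5011 × 10⁻⁵ s⁻².
N = √(8.5011 × 10⁻⁵) = 9.2201 × 10⁻³ rad s⁻¹, so T = 2π/N = 681.47 s = 11.358 min ≈ 11.4 min.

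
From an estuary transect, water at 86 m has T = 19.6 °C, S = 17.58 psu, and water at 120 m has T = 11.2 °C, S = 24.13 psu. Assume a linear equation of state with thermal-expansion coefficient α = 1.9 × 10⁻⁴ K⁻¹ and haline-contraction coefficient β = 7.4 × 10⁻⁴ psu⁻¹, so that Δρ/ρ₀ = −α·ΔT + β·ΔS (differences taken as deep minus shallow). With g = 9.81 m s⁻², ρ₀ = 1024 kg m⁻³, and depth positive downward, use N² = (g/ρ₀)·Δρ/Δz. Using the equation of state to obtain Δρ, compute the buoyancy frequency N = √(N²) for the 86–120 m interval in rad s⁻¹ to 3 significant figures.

0.0431 rad s⁻¹

ΔT = -8.4 K, ΔS = +6.55 psu (deep − shallow).
Δρ/ρ₀ = −αΔT + βΔS = 1.596 × 10⁻³ + 4.847 × 10⁻³ = 6.443 × 10⁻³, so Δρ ≈ 6.598 kg m⁻³.
N² = (g/ρ₀)·Δρ/Δz = g·(Δρ/ρ₀)/Δz = 9.81 × 6.443 × 10⁻³ / 34 = 1.8590 × 10⁻³ s⁻².
N = √(1.8590 × 10⁻³) = 0.043116 rad s⁻¹ ≈ 0.0431 rad s⁻¹.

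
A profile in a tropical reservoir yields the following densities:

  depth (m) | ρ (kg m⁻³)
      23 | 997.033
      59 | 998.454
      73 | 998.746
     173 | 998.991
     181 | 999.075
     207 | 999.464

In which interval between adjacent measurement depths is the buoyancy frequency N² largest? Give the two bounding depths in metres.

Compute the density gradient over each adjacent pair:
  23–59 m: Δρ/Δz = 1.421/36 = 0.039 kg m⁻⁴
  59–73 m: Δρ/Δz = 0.292/14 = 0.021 kg m⁻⁴
  73–173 m: Δρ/Δz = 0.245/100 = 2.4 × 10⁻³ kg m⁻⁴
  173–181 m: Δρ/Δz = 0.084/8 = 0.011 kg m⁻⁴
  181–207 m: Δρ/Δz = 0.389/26 = 0.015 kg m⁻⁴
The largest gradient is in the 23–59 m interval — the pycnocline.

23–59 m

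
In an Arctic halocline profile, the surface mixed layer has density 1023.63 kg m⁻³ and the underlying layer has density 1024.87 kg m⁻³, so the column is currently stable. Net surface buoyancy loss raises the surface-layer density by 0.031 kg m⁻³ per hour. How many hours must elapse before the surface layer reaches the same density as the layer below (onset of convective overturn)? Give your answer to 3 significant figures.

40.0 hours

Density deficit of the surface layer: 1024.87 − 1023.63 = 1.24 kg m⁻³.
Required change = 1.24 / 0.031 = 40.0 hours.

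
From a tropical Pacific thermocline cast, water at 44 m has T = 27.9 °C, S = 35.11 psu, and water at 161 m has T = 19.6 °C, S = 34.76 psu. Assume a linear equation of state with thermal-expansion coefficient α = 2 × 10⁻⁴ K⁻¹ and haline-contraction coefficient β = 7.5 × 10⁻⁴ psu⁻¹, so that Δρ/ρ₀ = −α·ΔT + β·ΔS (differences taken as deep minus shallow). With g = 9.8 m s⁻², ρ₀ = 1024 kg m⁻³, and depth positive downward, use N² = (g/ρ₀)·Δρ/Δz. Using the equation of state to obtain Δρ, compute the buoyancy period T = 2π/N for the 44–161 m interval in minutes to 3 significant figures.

9.68 min

ΔT = -8.3 K, ΔS = -0.35 psu (deep − shallow).
Δρ/ρ₀ = −αΔT + βΔS = 1.66 × 10⁻³ − 2.625 × 10⁻⁴ = 1.3975 × 10⁻³, so Δρ ≈ 1.431 kg m⁻³.
N² = (g/ρ₀)·Δρ/Δz = g·(Δρ/ρ₀)/Δz = 9.8 × 1.3975 × 10⁻³ / 117 = 1.1706 × 10⁻⁴ s⁻².
N = √(1.1706 × 10⁻⁴) = 0.010819 rad s⁻¹ → T = 2π/N = 580.75 s = 9.6792 min ≈ 9.68 min.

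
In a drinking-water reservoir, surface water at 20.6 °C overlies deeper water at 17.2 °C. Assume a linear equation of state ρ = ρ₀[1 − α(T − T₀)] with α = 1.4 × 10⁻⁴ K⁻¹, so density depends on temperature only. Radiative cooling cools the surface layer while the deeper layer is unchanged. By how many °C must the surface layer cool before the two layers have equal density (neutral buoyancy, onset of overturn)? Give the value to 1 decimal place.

With temperature the only control, equal density requires T_surf′ = T_deep.
T_surf′ = 17.2 °C.
Cooling required: 20.6 − 17.2 = 3.4 °C.

3.4 °C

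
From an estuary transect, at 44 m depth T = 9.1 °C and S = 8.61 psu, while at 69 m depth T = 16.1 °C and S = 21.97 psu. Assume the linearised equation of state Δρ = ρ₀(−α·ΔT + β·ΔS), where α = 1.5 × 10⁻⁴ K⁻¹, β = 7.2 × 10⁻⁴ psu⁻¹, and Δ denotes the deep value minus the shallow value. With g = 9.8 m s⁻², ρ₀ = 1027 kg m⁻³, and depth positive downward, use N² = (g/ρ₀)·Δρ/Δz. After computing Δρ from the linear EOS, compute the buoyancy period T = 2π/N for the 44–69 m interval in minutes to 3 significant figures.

ΔT = +7.0 K, ΔS = +13.36 psu (deep − shallow).
Δρ/ρ₀ = −αΔT + βΔS = -1.05 × 10⁻³ + 9.6192 × 10⁻³ = 8.5692 × 10⁻³, so Δρ ≈ 8.801 kg m⁻³.
N² = (g/ρ₀)·Δρ/Δz = g·(Δρ/ρ₀)/Δz = 9.8 × 8.5692 × 10⁻³ / 25 = 3.3591 × 10⁻³ s⁻².
N = √(3.3591 × 10⁻³) = 0.057958 rad s⁻¹ → T = 2π/N = 108.41 s = 1.8068 min ≈ 1.81 min.

1.81 min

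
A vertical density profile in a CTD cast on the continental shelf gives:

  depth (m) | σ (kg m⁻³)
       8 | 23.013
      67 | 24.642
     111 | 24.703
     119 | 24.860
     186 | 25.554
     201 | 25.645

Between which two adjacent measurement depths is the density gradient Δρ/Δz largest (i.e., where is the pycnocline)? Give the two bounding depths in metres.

Compute the density gradient over each adjacent pair:
  8–67 m: Δρ/Δz = 1.629/59 = 0.028 kg m⁻⁴
  67–111 m: Δρ/Δz = 0.061/44 = 1.4 × 10⁻³ kg m⁻⁴
  111–119 m: Δρ/Δz = 0.157/8 = 0.020 kg m⁻⁴
  119–186 m: Δρ/Δz = 0.694/67 = 0.010 kg m⁻⁴
  186–201 m: Δρ/Δz = 0.091/15 = 6.1 × 10⁻³ kg m⁻⁴
The largest gradient is in the 8–67 m interval — the pycnocline.

8–67 m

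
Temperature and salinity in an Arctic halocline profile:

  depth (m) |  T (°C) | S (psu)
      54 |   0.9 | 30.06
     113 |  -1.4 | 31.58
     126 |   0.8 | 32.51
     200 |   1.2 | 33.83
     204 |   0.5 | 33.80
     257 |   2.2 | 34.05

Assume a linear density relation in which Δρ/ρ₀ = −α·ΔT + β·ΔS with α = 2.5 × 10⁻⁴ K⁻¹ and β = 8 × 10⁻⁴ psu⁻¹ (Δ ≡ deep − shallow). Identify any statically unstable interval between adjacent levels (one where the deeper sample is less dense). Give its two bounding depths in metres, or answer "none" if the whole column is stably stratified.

Evaluate Δρ/ρ₀ = −αΔT + βΔS across each adjacent pair:
  54–113 m: −αΔT+βΔS = −(2.5 × 10⁻⁴)(-2.3)+(8 × 10⁻⁴)(+1.52) = 1.8 × 10⁻³ → stable
  113–126 m: −αΔT+βΔS = −(2.5 × 10⁻⁴)(+2.2)+(8 × 10⁻⁴)(+0.93) = 1.9 × 10⁻⁴ → stable
  126–200 m: −αΔT+βΔS = −(2.5 × 10⁻⁴)(+0.4)+(8 × 10⁻⁴)(+1.32) = 9.6 × 10⁻⁴ → stable
  200–204 m: −αΔT+βΔS = −(2.5 × 10⁻⁴)(-0.7)+(8 × 10⁻⁴)(-0.03) = 1.5 × 10⁻⁴ → stable
  204–257 m: −αΔT+βΔS = −(2.5 × 10⁻⁴)(+1.7)+(8 × 10⁻⁴)(+0.25) = -2.2 × 10⁻⁴ → UNSTABLE
The 204–257 m interval has Δρ < 0: lighter water underlies denser water.

204–257 m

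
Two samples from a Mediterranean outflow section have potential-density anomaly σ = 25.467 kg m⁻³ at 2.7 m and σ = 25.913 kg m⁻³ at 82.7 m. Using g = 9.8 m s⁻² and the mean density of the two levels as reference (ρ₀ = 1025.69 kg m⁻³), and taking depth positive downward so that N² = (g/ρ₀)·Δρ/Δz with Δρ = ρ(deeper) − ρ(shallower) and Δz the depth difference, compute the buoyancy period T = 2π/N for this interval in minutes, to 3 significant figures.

14.3 min

Δρ = 1025.913 − 1025.467 = 0.446 kg m⁻³ over Δz = 82.7 − 2.7 = 80 m.
N² = (9.8/1025.69) × (0.446/80) = 5.3267 × 10⁻⁵ s⁻².
N = √(5.3267 × 10⁻⁵) = 7.2984 × 10⁻³ rad s⁻¹, so T = 2π/N = 860.90 s = 14.348 min ≈ 14.3 min.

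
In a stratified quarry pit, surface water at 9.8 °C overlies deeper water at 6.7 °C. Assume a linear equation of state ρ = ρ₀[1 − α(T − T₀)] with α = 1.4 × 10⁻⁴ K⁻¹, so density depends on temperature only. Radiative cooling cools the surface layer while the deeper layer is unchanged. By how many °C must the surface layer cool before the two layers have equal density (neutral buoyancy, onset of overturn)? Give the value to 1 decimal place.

3.1 °C

With temperature the only control, equal density requires T_surf′ = T_deep.
T_surf′ = 6.7 °C.
Cooling required: 9.8 − 6.7 = 3.1 °C.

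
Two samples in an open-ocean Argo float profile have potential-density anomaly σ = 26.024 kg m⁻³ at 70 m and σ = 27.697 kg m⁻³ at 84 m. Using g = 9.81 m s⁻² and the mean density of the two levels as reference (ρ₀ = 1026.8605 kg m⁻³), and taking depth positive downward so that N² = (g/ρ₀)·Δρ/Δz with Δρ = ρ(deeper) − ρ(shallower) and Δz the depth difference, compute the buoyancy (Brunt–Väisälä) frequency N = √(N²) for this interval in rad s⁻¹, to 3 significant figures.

Δρ = 1027.697 − 1026.024 = 1.673 kg m⁻³ over Δz = 84 − 70 = 14 m.
N² = (9.81/1026.8605) × (1.673/14) = 1.1416 × 10⁻³ s⁻².
N = √(1.1416 × 10⁻³) = 0.033788 rad s⁻¹ ≈ 0.0338 rad s⁻¹.

0.0338 rad s⁻¹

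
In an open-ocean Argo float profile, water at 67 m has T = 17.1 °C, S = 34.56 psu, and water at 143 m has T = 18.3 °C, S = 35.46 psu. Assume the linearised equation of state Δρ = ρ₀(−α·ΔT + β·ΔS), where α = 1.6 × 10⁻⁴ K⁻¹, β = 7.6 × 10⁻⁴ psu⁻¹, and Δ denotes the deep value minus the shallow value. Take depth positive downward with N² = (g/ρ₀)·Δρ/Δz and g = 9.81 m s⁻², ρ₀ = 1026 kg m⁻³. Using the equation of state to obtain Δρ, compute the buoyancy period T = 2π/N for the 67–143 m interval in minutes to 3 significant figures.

13.1 min

ΔT = +1.2 K, ΔS = +0.90 psu (deep − shallow).
Δρ/ρ₀ = −αΔT + βΔS = -1.92 × 10⁻⁴ + 6.84 × 10⁻⁴ = 4.92 × 10⁻⁴, so Δρ ≈ 0.5048 kg m⁻³.
N² = (g/ρ₀)·Δρ/Δz = g·(Δρ/ρ₀)/Δz = 9.81 × 4.92 × 10⁻⁴ / 76 = 6.3507 × 10⁻⁵ s⁻².
N = √(6.3507 × 10⁻⁵) = 7.9691 × 10⁻³ rad s⁻¹ → T = 2π/N = 788.44 s = 13.141 min ≈ 13.1 min.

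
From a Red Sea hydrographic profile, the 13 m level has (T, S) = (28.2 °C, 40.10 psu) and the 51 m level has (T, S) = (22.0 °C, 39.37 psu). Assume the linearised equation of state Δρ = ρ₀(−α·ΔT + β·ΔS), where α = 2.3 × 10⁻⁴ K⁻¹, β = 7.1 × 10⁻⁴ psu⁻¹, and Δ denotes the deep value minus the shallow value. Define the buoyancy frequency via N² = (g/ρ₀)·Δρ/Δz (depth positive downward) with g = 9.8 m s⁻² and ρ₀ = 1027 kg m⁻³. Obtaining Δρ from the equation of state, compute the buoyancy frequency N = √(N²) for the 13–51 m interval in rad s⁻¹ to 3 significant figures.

ΔT = -6.2 K, ΔS = -0.73 psu (deep − shallow).
Δρ/ρ₀ = −αΔT + βΔS = 1.426 × 10⁻³ − 5.183 × 10⁻⁴ = 9.077 × 10⁻⁴, so Δρ ≈ 0.9322 kg m⁻³.
N² = (g/ρ₀)·Δρ/Δz = g·(Δρ/ρ₀)/Δz = 9.8 × 9.077 × 10⁻⁴ / 38 = 2.3409 × 10⁻⁴ s⁻².
N = √(2.3409 × 10⁻⁴) = 0.015300 rad s⁻¹ ≈ 0.0153 rad s⁻¹.

0.0153 rad s⁻¹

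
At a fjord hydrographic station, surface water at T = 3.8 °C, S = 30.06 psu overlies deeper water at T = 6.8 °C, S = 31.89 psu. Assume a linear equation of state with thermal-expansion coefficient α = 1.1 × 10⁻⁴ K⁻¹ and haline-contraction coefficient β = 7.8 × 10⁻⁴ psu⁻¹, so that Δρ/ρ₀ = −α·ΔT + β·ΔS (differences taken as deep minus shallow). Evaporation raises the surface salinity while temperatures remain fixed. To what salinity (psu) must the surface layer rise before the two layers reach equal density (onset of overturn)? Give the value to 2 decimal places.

Neutral buoyancy requires −α(T_deep − T_surf) + β(S_deep − S_surf′) = 0.
S_surf′ = S_deep − (α/β)·ΔT = 31.89 − (1.1 × 10⁻⁴/7.8 × 10⁻⁴)·(+3.0) = 31.4669 psu.
Increase required: 31.4669 − 30.06 = 1.4069 psu.

31.47 psu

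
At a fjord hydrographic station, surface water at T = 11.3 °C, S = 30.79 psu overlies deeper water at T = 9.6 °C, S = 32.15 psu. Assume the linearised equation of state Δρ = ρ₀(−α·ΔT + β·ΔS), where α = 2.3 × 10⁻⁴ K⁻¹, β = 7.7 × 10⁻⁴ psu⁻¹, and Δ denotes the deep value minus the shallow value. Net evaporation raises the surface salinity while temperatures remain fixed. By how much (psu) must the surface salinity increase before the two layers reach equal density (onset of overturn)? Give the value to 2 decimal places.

1.87 psu

Neutral buoyancy requires −α(T_deep − T_surf) + β(S_deep − S_surf′) = 0.
S_surf′ = S_deep − (α/β)·ΔT = 32.15 − (2.3 × 10⁻⁴/7.7 × 10⁻⁴)·(-1.7) = 32.6578 psu.
Increase required: 32.6578 − 30.79 = 1.8678 psu.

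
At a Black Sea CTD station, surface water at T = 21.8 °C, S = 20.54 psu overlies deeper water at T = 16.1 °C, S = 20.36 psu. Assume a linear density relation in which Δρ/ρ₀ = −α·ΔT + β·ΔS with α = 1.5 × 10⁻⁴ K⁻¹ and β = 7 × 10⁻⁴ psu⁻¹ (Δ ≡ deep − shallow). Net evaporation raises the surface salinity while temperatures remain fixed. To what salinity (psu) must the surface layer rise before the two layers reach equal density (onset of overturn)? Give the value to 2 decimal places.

21.58 psu

Neutral buoyancy requires −α(T_deep − T_surf) + β(S_deep − S_surf′) = 0.
S_surf′ = S_deep − (α/β)·ΔT = 20.36 − (1.5 × 10⁻⁴/7 × 10⁻⁴)·(-5.7) = 21.5814 psu.
Increase required: 21.5814 − 20.54 = 1.0414 psu.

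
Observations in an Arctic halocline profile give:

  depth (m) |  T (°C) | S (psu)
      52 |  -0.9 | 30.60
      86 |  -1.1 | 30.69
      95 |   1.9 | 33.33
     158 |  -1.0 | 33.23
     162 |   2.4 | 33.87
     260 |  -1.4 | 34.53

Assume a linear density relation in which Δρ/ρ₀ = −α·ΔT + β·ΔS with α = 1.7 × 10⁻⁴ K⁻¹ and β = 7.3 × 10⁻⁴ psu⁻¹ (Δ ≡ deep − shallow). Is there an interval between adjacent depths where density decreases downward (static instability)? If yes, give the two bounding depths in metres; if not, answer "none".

Evaluate Δρ/ρ₀ = −αΔT + βΔS across each adjacent pair:
  52–86 m: −αΔT+βΔS = −(1.7 × 10⁻⁴)(-0.2)+(7.3 × 10⁻⁴)(+0.09) = 1.0 × 10⁻⁴ → stable
  86–95 m: −αΔT+βΔS = −(1.7 × 10⁻⁴)(+3.0)+(7.3 × 10⁻⁴)(+2.64) = 1.4 × 10⁻³ → stable
  95–158 m: −αΔT+βΔS = −(1.7 × 10⁻⁴)(-2.9)+(7.3 × 10⁻⁴)(-0.10) = 4.2 × 10⁻⁴ → stable
  158–162 m: −αΔT+βΔS = −(1.7 × 10⁻⁴)(+3.4)+(7.3 × 10⁻⁴)(+0.64) = -1.1 × 10⁻⁴ → UNSTABLE
  162–260 m: −αΔT+βΔS = −(1.7 × 10⁻⁴)(-3.8)+(7.3 × 10⁻⁴)(+0.66) = 1.1 × 10⁻³ → stable
The 158–162 m interval has Δρ < 0: lighter water underlies denser water.

158–162 m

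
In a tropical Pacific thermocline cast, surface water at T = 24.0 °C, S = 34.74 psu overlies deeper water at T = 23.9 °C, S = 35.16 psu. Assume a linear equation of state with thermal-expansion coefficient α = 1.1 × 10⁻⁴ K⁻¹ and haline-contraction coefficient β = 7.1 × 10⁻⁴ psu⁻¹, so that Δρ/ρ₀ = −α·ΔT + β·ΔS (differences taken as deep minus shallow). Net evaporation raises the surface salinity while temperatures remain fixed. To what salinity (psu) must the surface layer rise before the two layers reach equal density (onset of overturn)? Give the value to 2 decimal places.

Neutral buoyancy requires −α(T_deep − T_surf) + β(S_deep − S_surf′) = 0.
S_surf′ = S_deep − (α/β)·ΔT = 35.16 − (1.1 × 10⁻⁴/7.1 × 10⁻⁴)·(-0.1) = 35.1755 psu.
Increase required: 35.1755 − 34.74 = 0.4355 psu.

35.18 psu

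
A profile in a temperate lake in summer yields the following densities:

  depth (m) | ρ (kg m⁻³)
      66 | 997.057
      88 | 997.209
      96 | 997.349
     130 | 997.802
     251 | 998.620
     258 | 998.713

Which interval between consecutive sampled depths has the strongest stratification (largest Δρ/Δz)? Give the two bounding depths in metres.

Compute the density gradient over each adjacent pair:
  66–88 m: Δρ/Δz = 0.152/22 = 6.9 × 10⁻³ kg m⁻⁴
  88–96 m: Δρ/Δz = 0.140/8 = 0.018 kg m⁻⁴
  96–130 m: Δρ/Δz = 0.453/34 = 0.013 kg m⁻⁴
  130–251 m: Δρ/Δz = 0.818/121 = 6.8 × 10⁻³ kg m⁻⁴
  251–258 m: Δρ/Δz = 0.093/7 = 0.013 kg m⁻⁴
The largest gradient is in the 88–96 m interval — the pycnocline.

88–96 m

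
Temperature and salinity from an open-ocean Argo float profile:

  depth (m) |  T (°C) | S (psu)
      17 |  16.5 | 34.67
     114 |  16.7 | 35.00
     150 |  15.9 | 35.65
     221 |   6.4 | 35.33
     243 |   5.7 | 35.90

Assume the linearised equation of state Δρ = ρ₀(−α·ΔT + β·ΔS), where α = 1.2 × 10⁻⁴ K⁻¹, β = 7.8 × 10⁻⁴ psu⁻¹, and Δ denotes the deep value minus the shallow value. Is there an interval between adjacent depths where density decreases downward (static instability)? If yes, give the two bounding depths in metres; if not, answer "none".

none

Evaluate Δρ/ρ₀ = −αΔT + βΔS across each adjacent pair:
  17–114 m: −αΔT+βΔS = −(1.2 × 10⁻⁴)(+0.2)+(7.8 × 10⁻⁴)(+0.33) = 2.3 × 10⁻⁴ → stable
  114–150 m: −αΔT+βΔS = −(1.2 × 10⁻⁴)(-0.8)+(7.8 × 10⁻⁴)(+0.65) = 6.0 × 10⁻⁴ → stable
  150–221 m: −αΔT+βΔS = −(1.2 × 10⁻⁴)(-9.5)+(7.8 × 10⁻⁴)(-0.32) = 8.9 × 10⁻⁴ → stable
  221–243 m: −αΔT+βΔS = −(1.2 × 10⁻⁴)(-0.7)+(7.8 × 10⁻⁴)(+0.57) = 5.3 × 10⁻⁴ → stable
Every interval has Δρ > 0: the column is stably stratified throughout.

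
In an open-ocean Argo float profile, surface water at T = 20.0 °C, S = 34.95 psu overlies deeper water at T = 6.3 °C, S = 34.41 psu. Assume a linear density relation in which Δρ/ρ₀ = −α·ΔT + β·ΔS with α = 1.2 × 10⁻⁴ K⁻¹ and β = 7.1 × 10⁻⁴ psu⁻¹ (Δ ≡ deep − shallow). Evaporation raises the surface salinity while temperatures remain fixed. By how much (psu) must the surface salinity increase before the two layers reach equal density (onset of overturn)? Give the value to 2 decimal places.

Neutral buoyancy requires −α(T_deep − T_surf) + β(S_deep − S_surf′) = 0.
S_surf′ = S_deep − (α/β)·ΔT = 34.41 − (1.2 × 10⁻⁴/7.1 × 10⁻⁴)·(-13.7) = 36.7255 psu.
Increase required: 36.7255 − 34.95 = 1.7755 psu.

1.78 psu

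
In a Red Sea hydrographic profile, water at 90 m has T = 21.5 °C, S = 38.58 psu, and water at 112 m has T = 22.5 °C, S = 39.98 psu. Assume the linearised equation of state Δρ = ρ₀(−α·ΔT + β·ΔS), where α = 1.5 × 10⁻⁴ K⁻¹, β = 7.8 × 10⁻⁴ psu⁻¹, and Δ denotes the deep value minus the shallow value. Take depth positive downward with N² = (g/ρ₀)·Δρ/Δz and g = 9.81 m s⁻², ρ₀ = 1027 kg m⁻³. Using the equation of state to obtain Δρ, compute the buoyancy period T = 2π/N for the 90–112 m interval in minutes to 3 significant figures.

ΔT = +1.0 K, ΔS = +1.40 psu (deep − shallow).
Δρ/ρ₀ = −αΔT + βΔS = -1.50 × 10⁻⁴ + 1.092 × 10⁻³ = 9.42 × 10⁻⁴, so Δρ ≈ 0.9674 kg m⁻³.
N² = (g/ρ₀)·Δρ/Δz = g·(Δρ/ρ₀)/Δz = 9.81 × 9.42 × 10⁻⁴ / 22 = 4.2005 × 10⁻⁴ s⁻².
N = √(4.2005 × 10⁻⁴) = 0.020495 rad s⁻¹ → T = 2π/N = 306.57 s = 5.1095 min ≈ 5.11 min.

5.11 min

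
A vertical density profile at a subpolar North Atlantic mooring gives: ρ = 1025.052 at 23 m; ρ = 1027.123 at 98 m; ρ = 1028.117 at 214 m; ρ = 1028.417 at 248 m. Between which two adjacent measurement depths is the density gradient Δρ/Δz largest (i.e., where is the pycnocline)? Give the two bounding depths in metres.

Compute the density gradient over each adjacent pair:
  23–98 m: Δρ/Δz = 2.071/75 = 0.028 kg m⁻⁴
  98–214 m: Δρ/Δz = 0.994/116 = 8.6 × 10⁻³ kg m⁻⁴
  214–248 m: Δρ/Δz = 0.300/34 = 8.8 × 10⁻³ kg m⁻⁴
The largest gradient is in the 23–98 m interval — the pycnocline.

23–98 m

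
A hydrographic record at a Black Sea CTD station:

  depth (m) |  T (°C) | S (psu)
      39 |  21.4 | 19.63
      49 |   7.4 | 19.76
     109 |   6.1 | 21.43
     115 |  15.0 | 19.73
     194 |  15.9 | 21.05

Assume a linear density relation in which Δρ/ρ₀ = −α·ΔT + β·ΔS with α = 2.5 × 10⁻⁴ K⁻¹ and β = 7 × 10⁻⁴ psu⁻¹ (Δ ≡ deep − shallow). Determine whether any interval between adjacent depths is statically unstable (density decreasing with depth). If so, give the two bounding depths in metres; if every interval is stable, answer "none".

109–115 m

Evaluate Δρ/ρ₀ = −αΔT + βΔS across each adjacent pair:
  39–49 m: −αΔT+βΔS = −(2.5 × 10⁻⁴)(-14.0)+(7 × 10⁻⁴)(+0.13) = 3.6 × 10⁻³ → stable
  49–109 m: −αΔT+βΔS = −(2.5 × 10⁻⁴)(-1.3)+(7 × 10⁻⁴)(+1.67) = 1.5 × 10⁻³ → stable
  109–115 m: −αΔT+βΔS = −(2.5 × 10⁻⁴)(+8.9)+(7 × 10⁻⁴)(-1.70) = -3.4 × 10⁻³ → UNSTABLE
  115–194 m: −αΔT+βΔS = −(2.5 × 10⁻⁴)(+0.9)+(7 × 10⁻⁴)(+1.32) = 7.0 × 10⁻⁴ → stable
The 109–115 m interval has Δρ < 0: lighter water underlies denser water.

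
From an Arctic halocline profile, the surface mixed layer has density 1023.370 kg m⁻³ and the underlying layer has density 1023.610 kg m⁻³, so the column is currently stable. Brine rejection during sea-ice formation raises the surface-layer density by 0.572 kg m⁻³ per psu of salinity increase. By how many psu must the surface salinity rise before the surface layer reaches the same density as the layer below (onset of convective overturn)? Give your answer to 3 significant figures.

0.420 psu

Density deficit of the surface layer: 1023.610 − 1023.370 = 0.24 kg m⁻³.
Required change = 0.24 / 0.572 = 0.420 psu.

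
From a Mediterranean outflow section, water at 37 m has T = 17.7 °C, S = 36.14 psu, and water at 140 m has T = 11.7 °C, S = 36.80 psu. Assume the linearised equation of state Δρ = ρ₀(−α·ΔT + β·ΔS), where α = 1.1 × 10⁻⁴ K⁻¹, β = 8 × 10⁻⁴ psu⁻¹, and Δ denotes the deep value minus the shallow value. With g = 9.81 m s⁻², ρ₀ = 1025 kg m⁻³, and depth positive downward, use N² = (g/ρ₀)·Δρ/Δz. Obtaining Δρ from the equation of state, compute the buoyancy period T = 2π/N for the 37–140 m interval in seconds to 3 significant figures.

ΔT = -6.0 K, ΔS = +0.66 psu (deep − shallow).
Δρ/ρ₀ = −αΔT + βΔS = 6.60 × 10⁻⁴ + 5.28 × 10⁻⁴ = 1.188 × 10⁻³, so Δρ ≈ 1.218 kg m⁻³.
N² = (g/ρ₀)·Δρ/Δz = g·(Δρ/ρ₀)/Δz = 9.81 × 1.188 × 10⁻³ / 103 = 1.1315 × 10⁻⁴ s⁻².
N = √(1.1315 × 10⁻⁴) = 0.010637 rad s⁻¹ → T = 2π/N = 590.69 s ≈ 591 s.

591 s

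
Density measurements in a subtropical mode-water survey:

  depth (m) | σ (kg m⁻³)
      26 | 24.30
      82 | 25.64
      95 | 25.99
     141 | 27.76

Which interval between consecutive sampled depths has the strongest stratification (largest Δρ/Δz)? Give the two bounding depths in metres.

95–141 m

Compute the density gradient over each adjacent pair:
  26–82 m: Δρ/Δz = 1.34/56 = 0.024 kg m⁻⁴
  82–95 m: Δρ/Δz = 0.35/13 = 0.027 kg m⁻⁴
  95–141 m: Δρ/Δz = 1.77/46 = 0.038 kg m⁻⁴
The largest gradient is in the 95–141 m interval — the pycnocline.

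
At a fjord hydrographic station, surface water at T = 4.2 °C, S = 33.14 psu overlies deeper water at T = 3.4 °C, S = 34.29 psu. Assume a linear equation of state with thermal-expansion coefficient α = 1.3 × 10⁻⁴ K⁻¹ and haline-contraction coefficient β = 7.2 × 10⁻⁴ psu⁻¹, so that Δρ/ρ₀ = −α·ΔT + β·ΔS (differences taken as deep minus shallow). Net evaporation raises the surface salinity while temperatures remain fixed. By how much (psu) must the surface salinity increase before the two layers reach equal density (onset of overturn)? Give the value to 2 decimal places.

1.29 psu

Neutral buoyancy requires −α(T_deep − T_surf) + β(S_deep − S_surf′) = 0.
S_surf′ = S_deep − (α/β)·ΔT = 34.29 − (1.3 × 10⁻⁴/7.2 × 10⁻⁴)·(-0.8) = 34.4344 psu.
Increase required: 34.4344 − 33.14 = 1.2944 psu.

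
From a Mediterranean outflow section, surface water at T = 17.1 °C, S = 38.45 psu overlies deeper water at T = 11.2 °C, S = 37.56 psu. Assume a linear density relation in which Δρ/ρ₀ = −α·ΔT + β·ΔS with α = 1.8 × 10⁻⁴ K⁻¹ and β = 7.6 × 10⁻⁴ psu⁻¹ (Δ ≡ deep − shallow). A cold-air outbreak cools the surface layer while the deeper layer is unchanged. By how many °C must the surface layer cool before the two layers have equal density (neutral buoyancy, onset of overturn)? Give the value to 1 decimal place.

2.1 °C

Neutral buoyancy requires Δρ = 0, i.e. −α(T_deep − T_surf′) + β(S_deep − S_surf) = 0.
T_surf′ = T_deep − (β/α)·ΔS = 11.2 − (7.6 × 10⁻⁴/1.8 × 10⁻⁴)·(-0.89) = 14.958 °C.
Cooling required: 17.1 − (14.958) = 2.142 °C.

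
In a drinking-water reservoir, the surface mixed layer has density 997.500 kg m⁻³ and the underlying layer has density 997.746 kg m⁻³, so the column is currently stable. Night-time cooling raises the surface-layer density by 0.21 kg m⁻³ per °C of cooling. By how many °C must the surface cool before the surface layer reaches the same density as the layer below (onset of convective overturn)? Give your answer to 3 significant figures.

1.17 °C

Density deficit of the surface layer: 997.746 − 997.500 = 0.246 kg m⁻³.
Required change = 0.246 / 0.21 = 1.17 °C.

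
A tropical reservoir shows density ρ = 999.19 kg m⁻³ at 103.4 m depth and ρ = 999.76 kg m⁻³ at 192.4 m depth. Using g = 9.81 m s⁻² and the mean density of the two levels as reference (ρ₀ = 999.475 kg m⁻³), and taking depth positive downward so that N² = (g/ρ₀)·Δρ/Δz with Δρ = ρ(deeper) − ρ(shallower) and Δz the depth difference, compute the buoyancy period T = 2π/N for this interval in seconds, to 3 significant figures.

Δρ = 999.76 − 999.19 = 0.57 kg m⁻³ over Δz = 192.4 − 103.4 = 89 m.
N² = (9.81/999.475) × (0.57/89) = 6.2861 × 10⁻⁵ s⁻².
N = √(6.2861 × 10⁻⁵) = 7.9285 × 10⁻³ rad s⁻¹, so T = 2π/N = 792.48 s ≈ 792 s.

792 s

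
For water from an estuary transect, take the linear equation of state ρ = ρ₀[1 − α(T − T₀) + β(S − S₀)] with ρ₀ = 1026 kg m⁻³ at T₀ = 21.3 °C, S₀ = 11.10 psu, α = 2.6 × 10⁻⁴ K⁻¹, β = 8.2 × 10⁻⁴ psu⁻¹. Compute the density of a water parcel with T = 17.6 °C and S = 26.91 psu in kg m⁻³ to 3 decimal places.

1040.288 kg m⁻³

T − T₀ = -3.7 K, S − S₀ = +15.81 psu.
Bracket = 1 − α·(-3.7) + β·(+15.81) = 1 + (0.0139262) = 1.0139262.
ρ = 1026 × 1.0139262 = 1040.288 kg m⁻³.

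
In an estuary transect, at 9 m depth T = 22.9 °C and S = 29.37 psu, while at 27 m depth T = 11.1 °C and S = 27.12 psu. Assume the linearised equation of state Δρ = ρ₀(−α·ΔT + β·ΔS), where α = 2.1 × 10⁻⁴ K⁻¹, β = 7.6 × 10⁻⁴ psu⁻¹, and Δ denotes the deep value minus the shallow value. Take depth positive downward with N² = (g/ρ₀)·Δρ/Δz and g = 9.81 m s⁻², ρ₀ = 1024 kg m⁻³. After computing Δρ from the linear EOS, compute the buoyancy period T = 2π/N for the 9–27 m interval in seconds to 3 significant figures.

ΔT = -11.8 K, ΔS = -2.25 psu (deep − shallow).
Δρ/ρ₀ = −αΔT + βΔS = 2.478 × 10⁻³ − 1.71 × 10⁻³ = 7.68 × 10⁻⁴, so Δρ ≈ 0.7864 kg m⁻³.
N² = (g/ρ₀)·Δρ/Δz = g·(Δρ/ρ₀)/Δz = 9.81 × 7.68 × 10⁻⁴ / 18 = 4.1856 × 10⁻⁴ s⁻².
N = √(4.1856 × 10⁻⁴) = 0.020459 rad s⁻¹ → T = 2π/N = 307.11 s ≈ 307 s.

307 s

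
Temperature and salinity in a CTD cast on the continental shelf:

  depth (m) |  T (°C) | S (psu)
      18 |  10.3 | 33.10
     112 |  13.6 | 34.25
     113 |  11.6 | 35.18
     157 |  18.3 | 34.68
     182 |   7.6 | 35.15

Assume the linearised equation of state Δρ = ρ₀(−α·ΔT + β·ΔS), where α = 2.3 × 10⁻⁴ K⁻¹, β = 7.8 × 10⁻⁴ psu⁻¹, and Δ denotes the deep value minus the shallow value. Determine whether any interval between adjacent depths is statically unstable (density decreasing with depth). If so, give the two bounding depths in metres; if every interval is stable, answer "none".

113–157 m

Evaluate Δρ/ρ₀ = −αΔT + βΔS across each adjacent pair:
  18–112 m: −αΔT+βΔS = −(2.3 × 10⁻⁴)(+3.3)+(7.8 × 10⁻⁴)(+1.15) = 1.4 × 10⁻⁴ → stable
  112–113 m: −αΔT+βΔS = −(2.3 × 10⁻⁴)(-2.0)+(7.8 × 10⁻⁴)(+0.93) = 1.2 × 10⁻³ → stable
  113–157 m: −αΔT+βΔS = −(2.3 × 10⁻⁴)(+6.7)+(7.8 × 10⁻⁴)(-0.50) = -1.9 × 10⁻³ → UNSTABLE
  157–182 m: −αΔT+βΔS = −(2.3 × 10⁻⁴)(-10.7)+(7.8 × 10⁻⁴)(+0.47) = 2.8 × 10⁻³ → stable
The 113–157 m interval has Δρ < 0: lighter water underlies denser water.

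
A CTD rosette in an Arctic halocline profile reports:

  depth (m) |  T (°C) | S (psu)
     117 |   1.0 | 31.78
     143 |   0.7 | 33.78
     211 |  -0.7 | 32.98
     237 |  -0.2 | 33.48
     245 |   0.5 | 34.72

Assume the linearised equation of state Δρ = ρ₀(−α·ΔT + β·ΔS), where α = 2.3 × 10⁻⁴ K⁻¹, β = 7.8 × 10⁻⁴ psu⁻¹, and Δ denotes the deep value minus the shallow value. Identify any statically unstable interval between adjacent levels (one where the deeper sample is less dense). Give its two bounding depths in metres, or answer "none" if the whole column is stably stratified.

143–211 m

Evaluate Δρ/ρ₀ = −αΔT + βΔS across each adjacent pair:
  117–143 m: −αΔT+βΔS = −(2.3 × 10⁻⁴)(-0.3)+(7.8 × 10⁻⁴)(+2.00) = 1.6 × 10⁻³ → stable
  143–211 m: −αΔT+βΔS = −(2.3 × 10⁻⁴)(-1.4)+(7.8 × 10⁻⁴)(-0.80) = -3.0 × 10⁻⁴ → UNSTABLE
  211–237 m: −αΔT+βΔS = −(2.3 × 10⁻⁴)(+0.5)+(7.8 × 10⁻⁴)(+0.50) = 2.7 × 10⁻⁴ → stable
  237–245 m: −αΔT+βΔS = −(2.3 × 10⁻⁴)(+0.7)+(7.8 × 10⁻⁴)(+1.24) = 8.1 × 10⁻⁴ → stable
The 143–211 m interval has Δρ < 0: lighter water underlies denser water.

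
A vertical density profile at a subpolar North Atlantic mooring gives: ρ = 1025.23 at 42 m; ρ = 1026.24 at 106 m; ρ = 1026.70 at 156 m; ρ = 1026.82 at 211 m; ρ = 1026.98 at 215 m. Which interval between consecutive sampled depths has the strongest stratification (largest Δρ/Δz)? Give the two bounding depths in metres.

211–215 m

Compute the density gradient over each adjacent pair:
  42–106 m: Δρ/Δz = 1.01/64 = 0.016 kg m⁻⁴
  106–156 m: Δρ/Δz = 0.46/50 = 9.2 × 10⁻³ kg m⁻⁴
  156–211 m: Δρ/Δz = 0.12/55 = 2.2 × 10⁻³ kg m⁻⁴
  211–215 m: Δρ/Δz = 0.16/4 = 0.040 kg m⁻⁴
The largest gradient is in the 211–215 m interval — the pycnocline.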